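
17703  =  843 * 21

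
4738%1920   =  898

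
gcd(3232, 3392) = 32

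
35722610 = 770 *46393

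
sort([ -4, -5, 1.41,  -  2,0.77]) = [- 5, - 4, - 2,0.77,1.41]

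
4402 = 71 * 62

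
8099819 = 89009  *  91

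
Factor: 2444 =2^2 * 13^1*47^1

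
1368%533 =302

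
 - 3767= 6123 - 9890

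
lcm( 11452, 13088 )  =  91616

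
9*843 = 7587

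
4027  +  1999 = 6026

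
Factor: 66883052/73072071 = 2^2*3^(-3 )*97^1 * 151^(- 1)*223^1*773^1*17923^( - 1) 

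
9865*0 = 0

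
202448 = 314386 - 111938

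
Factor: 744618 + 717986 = 2^2* 11^1 * 13^1*2557^1 = 1462604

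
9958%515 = 173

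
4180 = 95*44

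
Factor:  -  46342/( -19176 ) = 2^(-2)*3^ ( - 1)* 29^1 = 29/12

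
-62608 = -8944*7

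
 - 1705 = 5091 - 6796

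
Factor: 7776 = 2^5*3^5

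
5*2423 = 12115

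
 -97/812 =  -97/812=- 0.12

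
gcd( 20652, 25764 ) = 12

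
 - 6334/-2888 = 2 + 279/1444 = 2.19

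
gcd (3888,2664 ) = 72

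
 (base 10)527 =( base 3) 201112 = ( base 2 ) 1000001111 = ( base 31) h0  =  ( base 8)1017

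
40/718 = 20/359= 0.06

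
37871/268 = 37871/268=141.31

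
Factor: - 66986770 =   -  2^1  *5^1*6698677^1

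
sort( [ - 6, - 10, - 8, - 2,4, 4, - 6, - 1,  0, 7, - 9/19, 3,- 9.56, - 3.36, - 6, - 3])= [  -  10,  -  9.56, - 8, - 6, - 6, - 6,-3.36, - 3 ,  -  2, - 1,-9/19,0, 3,4, 4, 7]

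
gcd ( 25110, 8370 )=8370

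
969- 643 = 326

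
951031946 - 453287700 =497744246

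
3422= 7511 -4089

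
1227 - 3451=  -  2224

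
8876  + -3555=5321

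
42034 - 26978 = 15056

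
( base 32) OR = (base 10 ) 795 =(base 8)1433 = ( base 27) 12C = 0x31B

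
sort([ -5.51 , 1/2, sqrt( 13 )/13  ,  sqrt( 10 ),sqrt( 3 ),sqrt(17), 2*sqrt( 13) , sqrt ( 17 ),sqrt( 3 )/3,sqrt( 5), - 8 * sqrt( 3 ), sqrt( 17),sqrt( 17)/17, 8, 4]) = [ - 8*sqrt( 3), - 5.51, sqrt( 17 ) /17, sqrt(  13)/13, 1/2, sqrt( 3)/3,sqrt( 3 ),sqrt( 5 ),sqrt( 10),  4,sqrt( 17),sqrt( 17),sqrt (17 ),2*sqrt(13 ), 8]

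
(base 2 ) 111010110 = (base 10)470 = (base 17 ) 1AB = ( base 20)13a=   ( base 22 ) l8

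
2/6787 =2/6787= 0.00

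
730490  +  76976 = 807466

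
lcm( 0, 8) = 0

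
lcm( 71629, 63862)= 5300546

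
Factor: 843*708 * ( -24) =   -  2^5 * 3^3*59^1*281^1 = - 14324256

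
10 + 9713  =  9723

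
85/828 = 85/828 = 0.10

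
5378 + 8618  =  13996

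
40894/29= 40894/29=1410.14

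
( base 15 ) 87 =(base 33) 3S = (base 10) 127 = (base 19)6D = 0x7f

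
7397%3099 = 1199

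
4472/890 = 2236/445 = 5.02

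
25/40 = 5/8  =  0.62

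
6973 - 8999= - 2026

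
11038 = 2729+8309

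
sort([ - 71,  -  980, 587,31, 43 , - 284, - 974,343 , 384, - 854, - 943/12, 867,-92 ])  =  [ - 980, - 974, - 854, - 284 , - 92, - 943/12, - 71,31,43,343,384,587,867 ] 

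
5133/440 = 5133/440 = 11.67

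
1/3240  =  1/3240 = 0.00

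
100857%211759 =100857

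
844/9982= 422/4991 = 0.08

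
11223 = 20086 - 8863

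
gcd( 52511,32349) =1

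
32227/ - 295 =-110+223/295= - 109.24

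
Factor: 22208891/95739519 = 3^( - 1)*19^1*83^1*991^( - 1) * 14083^1*32203^( - 1)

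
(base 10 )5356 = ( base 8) 12354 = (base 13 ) 2590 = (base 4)1103230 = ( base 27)79a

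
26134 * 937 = 24487558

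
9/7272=1/808 = 0.00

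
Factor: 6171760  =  2^4 * 5^1*7^1 * 103^1 * 107^1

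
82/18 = 41/9 = 4.56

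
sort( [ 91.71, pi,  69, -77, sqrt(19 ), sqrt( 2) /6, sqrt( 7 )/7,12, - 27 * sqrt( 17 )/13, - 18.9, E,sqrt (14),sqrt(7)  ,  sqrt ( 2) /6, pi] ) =[ - 77, - 18.9,- 27*sqrt( 17)/13,sqrt(2)/6,sqrt( 2) /6,sqrt( 7 ) /7, sqrt(7) , E , pi,pi,sqrt( 14),  sqrt( 19), 12 , 69,91.71]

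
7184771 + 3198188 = 10382959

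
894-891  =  3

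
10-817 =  - 807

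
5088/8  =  636  =  636.00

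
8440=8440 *1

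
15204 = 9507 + 5697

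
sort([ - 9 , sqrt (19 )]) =[ - 9,sqrt( 19)]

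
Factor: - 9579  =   - 3^1*31^1*103^1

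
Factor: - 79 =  -79^1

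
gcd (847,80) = 1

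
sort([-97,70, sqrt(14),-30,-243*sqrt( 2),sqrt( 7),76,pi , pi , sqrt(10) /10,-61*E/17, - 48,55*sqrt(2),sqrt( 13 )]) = [ - 243 * sqrt( 2),  -  97,  -  48, - 30, - 61  *E/17,sqrt(10) /10, sqrt( 7) , pi,pi,sqrt ( 13 ),sqrt(14 ),70,76  ,  55*sqrt (2)] 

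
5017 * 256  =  1284352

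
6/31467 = 2/10489 = 0.00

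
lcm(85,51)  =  255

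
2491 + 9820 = 12311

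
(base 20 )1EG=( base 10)696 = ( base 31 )ME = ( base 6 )3120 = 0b1010111000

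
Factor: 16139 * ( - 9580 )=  - 2^2*5^1* 479^1*16139^1 = - 154611620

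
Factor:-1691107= - 11^1*47^1*3271^1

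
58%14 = 2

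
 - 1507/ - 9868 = 1507/9868 = 0.15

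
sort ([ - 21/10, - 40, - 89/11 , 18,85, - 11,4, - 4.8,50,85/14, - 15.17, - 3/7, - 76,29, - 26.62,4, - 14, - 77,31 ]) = [ - 77, - 76, - 40, - 26.62, - 15.17, - 14, - 11,- 89/11, - 4.8, - 21/10,-3/7,4,4, 85/14, 18,29, 31, 50,85 ] 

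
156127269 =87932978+68194291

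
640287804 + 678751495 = 1319039299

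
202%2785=202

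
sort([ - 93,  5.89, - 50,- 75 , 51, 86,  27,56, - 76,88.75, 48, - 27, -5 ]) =[ - 93, - 76,-75,  -  50,- 27, - 5,5.89,27,  48,51, 56,  86,  88.75 ] 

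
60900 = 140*435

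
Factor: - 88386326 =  - 2^1*7^1*6313309^1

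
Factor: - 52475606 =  - 2^1*19^1*67^1*20611^1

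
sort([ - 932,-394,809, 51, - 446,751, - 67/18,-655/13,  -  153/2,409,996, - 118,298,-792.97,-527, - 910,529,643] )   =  [ - 932,-910,-792.97, -527, - 446, - 394 ,-118, -153/2,  -  655/13, -67/18 , 51, 298,409, 529,643,  751, 809, 996 ] 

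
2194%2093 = 101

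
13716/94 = 6858/47 = 145.91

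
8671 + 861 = 9532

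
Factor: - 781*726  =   - 2^1  *  3^1*11^3*71^1 = -  567006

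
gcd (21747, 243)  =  3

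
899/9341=899/9341 = 0.10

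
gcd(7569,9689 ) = 1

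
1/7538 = 1/7538 = 0.00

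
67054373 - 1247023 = 65807350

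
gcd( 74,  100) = 2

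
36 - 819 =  - 783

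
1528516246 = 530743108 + 997773138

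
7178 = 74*97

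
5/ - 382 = - 1 + 377/382=   -0.01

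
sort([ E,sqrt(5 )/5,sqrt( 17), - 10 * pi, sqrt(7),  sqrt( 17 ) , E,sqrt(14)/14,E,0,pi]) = [  -  10 * pi, 0,sqrt( 14 )/14,sqrt(5 ) /5,sqrt(7) , E,E,E,pi,sqrt( 17), sqrt( 17)]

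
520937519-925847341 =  - 404909822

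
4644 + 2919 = 7563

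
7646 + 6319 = 13965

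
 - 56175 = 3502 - 59677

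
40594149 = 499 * 81351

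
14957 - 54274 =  - 39317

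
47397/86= 47397/86 = 551.13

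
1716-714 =1002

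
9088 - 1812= 7276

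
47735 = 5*9547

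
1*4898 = 4898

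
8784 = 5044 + 3740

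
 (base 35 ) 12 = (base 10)37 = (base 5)122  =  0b100101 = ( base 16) 25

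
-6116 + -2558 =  - 8674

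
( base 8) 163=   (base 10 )115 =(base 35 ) 3a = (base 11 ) a5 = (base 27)47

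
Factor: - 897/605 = - 3^1*5^( -1) * 11^(  -  2)*13^1*23^1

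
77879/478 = 77879/478 =162.93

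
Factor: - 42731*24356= - 2^2*13^1 * 19^1 * 173^1*6089^1 = - 1040756236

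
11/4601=11/4601 = 0.00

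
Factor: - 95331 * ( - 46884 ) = 4469498604 = 2^2*3^2 * 43^1 *739^1*3907^1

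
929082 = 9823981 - 8894899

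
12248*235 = 2878280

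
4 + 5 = 9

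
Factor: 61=61^1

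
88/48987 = 88/48987 =0.00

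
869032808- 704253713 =164779095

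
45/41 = 45/41 = 1.10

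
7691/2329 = 3 + 704/2329=3.30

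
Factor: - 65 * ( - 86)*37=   2^1*5^1*13^1*37^1*43^1 = 206830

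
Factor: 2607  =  3^1*11^1 * 79^1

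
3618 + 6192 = 9810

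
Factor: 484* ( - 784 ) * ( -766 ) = 290663296 = 2^7*7^2*11^2*383^1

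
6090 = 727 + 5363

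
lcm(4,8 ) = 8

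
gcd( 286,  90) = 2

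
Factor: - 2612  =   -2^2 * 653^1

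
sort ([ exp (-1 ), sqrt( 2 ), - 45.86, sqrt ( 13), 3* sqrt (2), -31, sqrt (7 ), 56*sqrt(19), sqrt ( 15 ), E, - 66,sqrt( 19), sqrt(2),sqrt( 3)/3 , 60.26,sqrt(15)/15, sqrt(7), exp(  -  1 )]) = [ - 66,-45.86,-31,  sqrt(15 ) /15, exp( - 1 ), exp( - 1),sqrt (3)/3, sqrt(2 ), sqrt(2),sqrt( 7), sqrt( 7 ), E, sqrt(13), sqrt( 15 ) , 3*sqrt(2), sqrt(19), 60.26,  56*sqrt ( 19)]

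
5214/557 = 9 + 201/557 = 9.36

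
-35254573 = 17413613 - 52668186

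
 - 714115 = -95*7517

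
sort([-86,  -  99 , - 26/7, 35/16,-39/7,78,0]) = [ - 99, - 86, - 39/7,-26/7,0,35/16, 78 ]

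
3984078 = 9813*406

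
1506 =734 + 772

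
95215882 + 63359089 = 158574971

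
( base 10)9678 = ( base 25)FC3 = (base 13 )4536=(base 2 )10010111001110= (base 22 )jlk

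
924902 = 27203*34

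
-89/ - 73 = 1 + 16/73 = 1.22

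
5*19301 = 96505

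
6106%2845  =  416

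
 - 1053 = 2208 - 3261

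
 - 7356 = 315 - 7671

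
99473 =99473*1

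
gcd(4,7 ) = 1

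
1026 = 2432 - 1406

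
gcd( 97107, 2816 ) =1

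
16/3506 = 8/1753 = 0.00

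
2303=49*47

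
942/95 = 942/95 = 9.92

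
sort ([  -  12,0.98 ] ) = [-12 , 0.98 ] 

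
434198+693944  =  1128142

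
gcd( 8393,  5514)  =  1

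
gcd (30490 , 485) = 5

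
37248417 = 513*72609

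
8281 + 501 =8782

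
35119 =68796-33677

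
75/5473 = 75/5473 = 0.01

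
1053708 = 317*3324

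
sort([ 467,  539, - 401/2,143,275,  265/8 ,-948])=[ - 948, - 401/2,265/8,  143, 275, 467,539 ]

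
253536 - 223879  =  29657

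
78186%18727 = 3278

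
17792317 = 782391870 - 764599553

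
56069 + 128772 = 184841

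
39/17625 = 13/5875 = 0.00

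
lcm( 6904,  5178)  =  20712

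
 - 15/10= - 2  +  1/2 =-1.50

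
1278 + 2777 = 4055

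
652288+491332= 1143620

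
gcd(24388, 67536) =1876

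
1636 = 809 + 827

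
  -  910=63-973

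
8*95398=763184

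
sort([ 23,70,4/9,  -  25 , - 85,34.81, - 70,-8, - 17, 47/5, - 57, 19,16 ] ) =[- 85, - 70, - 57, - 25, - 17, - 8 , 4/9,47/5 , 16, 19, 23,34.81,70]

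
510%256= 254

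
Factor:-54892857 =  - 3^1*18297619^1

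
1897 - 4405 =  -2508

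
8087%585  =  482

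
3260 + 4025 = 7285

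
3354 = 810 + 2544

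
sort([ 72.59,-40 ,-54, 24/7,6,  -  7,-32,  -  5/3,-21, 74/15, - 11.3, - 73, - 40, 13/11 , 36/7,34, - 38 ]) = [-73,-54, - 40, - 40, - 38, - 32, - 21, - 11.3,  -  7, - 5/3,13/11 , 24/7, 74/15, 36/7, 6, 34,72.59 ]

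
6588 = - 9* ( - 732)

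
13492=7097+6395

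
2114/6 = 1057/3  =  352.33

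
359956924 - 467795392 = -107838468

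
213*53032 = 11295816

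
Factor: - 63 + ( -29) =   -  92 = - 2^2*23^1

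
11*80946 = 890406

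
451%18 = 1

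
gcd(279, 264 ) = 3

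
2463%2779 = 2463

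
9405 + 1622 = 11027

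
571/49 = 11 + 32/49 = 11.65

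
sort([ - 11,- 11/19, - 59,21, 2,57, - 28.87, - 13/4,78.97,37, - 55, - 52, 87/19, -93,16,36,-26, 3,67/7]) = [ - 93, - 59 , -55,-52, - 28.87, - 26, - 11,- 13/4, - 11/19 , 2,3, 87/19, 67/7,16,21, 36,37, 57,  78.97]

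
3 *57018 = 171054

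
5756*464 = 2670784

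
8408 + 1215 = 9623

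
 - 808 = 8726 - 9534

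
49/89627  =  49/89627 = 0.00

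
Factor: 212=2^2*53^1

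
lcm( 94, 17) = 1598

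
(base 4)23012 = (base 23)17K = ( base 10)710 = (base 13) 428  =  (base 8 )1306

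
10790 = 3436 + 7354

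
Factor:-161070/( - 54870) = 7^1*13^1 * 31^ (- 1)= 91/31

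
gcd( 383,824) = 1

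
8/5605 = 8/5605=0.00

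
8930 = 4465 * 2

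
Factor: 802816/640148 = 200704/160037 =2^12*7^2*19^( - 1)*8423^( - 1) 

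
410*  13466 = 5521060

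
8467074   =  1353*6258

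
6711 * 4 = 26844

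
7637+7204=14841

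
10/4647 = 10/4647= 0.00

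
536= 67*8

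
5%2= 1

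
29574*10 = 295740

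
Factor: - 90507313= -13^1*439^1 *15859^1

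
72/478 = 36/239 = 0.15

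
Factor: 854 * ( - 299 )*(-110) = 28088060  =  2^2 * 5^1*7^1*11^1*13^1 * 23^1 * 61^1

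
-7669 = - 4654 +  - 3015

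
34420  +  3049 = 37469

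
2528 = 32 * 79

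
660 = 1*660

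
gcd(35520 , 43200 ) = 960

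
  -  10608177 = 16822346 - 27430523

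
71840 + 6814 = 78654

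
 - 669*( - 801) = 535869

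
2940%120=60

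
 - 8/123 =  -  1 + 115/123 =- 0.07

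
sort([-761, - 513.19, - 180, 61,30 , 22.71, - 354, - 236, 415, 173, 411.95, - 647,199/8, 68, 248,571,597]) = [ - 761,  -  647,- 513.19, - 354,-236, - 180,22.71,199/8  ,  30, 61,68,173, 248, 411.95, 415, 571, 597]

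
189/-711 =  - 21/79 = - 0.27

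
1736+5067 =6803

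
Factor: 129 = 3^1 * 43^1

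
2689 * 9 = 24201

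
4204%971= 320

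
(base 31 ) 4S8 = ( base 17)g5b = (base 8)11160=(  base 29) 5hm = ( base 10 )4720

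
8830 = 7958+872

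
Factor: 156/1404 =1/9 =3^( - 2)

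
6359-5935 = 424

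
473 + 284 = 757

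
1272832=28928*44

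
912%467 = 445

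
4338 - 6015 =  - 1677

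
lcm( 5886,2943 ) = 5886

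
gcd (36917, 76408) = 1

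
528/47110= 264/23555= 0.01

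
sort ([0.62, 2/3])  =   [ 0.62,2/3 ]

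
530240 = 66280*8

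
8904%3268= 2368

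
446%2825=446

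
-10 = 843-853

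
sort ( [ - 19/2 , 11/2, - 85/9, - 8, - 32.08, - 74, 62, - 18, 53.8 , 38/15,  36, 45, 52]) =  [ - 74, - 32.08,-18, - 19/2,-85/9, - 8,  38/15,11/2 , 36, 45,52, 53.8, 62 ]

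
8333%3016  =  2301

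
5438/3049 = 1+2389/3049= 1.78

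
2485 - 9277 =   -  6792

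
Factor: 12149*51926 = 2^1* 7^1 * 3709^1*12149^1 = 630848974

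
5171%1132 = 643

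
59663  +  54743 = 114406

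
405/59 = 6  +  51/59 = 6.86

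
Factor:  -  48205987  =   - 101^1*449^1*1063^1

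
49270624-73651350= - 24380726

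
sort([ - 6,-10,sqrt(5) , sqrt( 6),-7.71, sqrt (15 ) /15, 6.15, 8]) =[-10,-7.71, - 6,sqrt(15 )/15, sqrt (5),sqrt(6 ),6.15, 8 ] 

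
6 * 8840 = 53040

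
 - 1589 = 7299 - 8888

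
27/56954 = 27/56954 = 0.00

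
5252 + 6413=11665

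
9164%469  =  253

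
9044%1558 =1254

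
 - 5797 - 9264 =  - 15061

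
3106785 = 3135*991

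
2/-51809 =  -  1+51807/51809 = -0.00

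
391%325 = 66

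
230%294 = 230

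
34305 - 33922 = 383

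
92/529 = 4/23 = 0.17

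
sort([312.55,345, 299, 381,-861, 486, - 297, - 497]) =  [-861,-497, - 297, 299,  312.55, 345, 381,486 ]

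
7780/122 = 63 + 47/61 = 63.77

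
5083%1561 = 400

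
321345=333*965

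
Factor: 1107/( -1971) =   -  41/73 = -41^1 * 73^( - 1 ) 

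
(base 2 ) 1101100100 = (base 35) OS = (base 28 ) 130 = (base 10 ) 868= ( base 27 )154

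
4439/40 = 4439/40  =  110.97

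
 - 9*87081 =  - 783729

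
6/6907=6/6907 =0.00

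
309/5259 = 103/1753 = 0.06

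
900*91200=82080000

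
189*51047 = 9647883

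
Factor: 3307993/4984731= 3^(-2) *13^1*83^( - 1)* 6673^( - 1)*254461^1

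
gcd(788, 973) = 1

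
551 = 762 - 211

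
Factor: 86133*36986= 2^1*3^1*18493^1  *28711^1=3185715138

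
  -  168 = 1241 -1409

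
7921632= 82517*96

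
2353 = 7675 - 5322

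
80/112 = 5/7 =0.71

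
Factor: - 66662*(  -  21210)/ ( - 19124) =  - 50496465/683 = - 3^1*5^1 * 101^1*683^( - 1)*33331^1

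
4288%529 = 56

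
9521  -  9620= -99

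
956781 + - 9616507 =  - 8659726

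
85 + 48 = 133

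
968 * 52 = 50336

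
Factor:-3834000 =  - 2^4*3^3*5^3 * 71^1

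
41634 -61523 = -19889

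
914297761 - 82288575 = 832009186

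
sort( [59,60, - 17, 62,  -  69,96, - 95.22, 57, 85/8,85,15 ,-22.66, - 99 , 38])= [ - 99, -95.22, - 69, - 22.66, - 17,85/8, 15,38,57,59,60,62,85, 96] 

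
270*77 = 20790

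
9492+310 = 9802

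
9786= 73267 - 63481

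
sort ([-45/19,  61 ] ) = [-45/19, 61 ]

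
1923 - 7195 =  - 5272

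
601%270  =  61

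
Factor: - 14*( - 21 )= 294  =  2^1*3^1*7^2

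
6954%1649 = 358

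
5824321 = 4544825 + 1279496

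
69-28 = 41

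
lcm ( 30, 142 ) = 2130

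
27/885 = 9/295=0.03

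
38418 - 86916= - 48498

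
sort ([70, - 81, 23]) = [  -  81 , 23,  70]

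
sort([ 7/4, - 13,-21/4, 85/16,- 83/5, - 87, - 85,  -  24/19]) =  [ - 87, - 85, - 83/5,  -  13, - 21/4,  -  24/19, 7/4,  85/16 ] 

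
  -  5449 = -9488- - 4039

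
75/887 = 75/887 = 0.08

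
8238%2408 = 1014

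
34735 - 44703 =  - 9968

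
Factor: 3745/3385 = 7^1* 107^1*677^( - 1 )= 749/677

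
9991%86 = 15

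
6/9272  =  3/4636 = 0.00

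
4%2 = 0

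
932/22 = 466/11 = 42.36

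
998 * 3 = 2994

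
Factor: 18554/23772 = 9277/11886 = 2^( - 1) * 3^( - 1)*7^( - 1) * 283^( - 1)*9277^1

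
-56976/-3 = 18992 + 0/1 = 18992.00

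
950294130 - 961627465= - 11333335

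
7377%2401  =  174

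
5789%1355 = 369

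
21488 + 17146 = 38634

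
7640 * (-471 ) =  - 3598440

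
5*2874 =14370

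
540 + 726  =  1266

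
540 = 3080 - 2540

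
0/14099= 0= 0.00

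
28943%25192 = 3751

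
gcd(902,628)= 2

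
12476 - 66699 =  - 54223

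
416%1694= 416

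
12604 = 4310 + 8294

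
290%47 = 8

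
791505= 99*7995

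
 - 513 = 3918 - 4431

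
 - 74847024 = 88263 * ( - 848)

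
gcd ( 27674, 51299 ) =1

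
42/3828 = 7/638 = 0.01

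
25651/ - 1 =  -25651 + 0/1 = - 25651.00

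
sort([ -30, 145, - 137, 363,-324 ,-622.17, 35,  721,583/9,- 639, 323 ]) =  [- 639, -622.17,-324, - 137, - 30, 35,583/9,145, 323,363, 721 ]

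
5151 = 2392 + 2759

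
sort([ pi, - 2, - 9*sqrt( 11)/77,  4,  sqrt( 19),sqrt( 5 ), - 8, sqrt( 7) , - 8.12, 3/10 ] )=[ - 8.12, - 8, - 2,  -  9*sqrt(11)/77, 3/10,  sqrt( 5),sqrt(7), pi,4, sqrt(19 ) ]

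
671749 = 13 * 51673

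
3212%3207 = 5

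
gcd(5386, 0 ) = 5386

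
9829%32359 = 9829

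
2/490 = 1/245= 0.00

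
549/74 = 7 + 31/74=7.42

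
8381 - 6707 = 1674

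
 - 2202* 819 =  - 1803438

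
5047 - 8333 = -3286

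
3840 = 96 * 40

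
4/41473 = 4/41473 = 0.00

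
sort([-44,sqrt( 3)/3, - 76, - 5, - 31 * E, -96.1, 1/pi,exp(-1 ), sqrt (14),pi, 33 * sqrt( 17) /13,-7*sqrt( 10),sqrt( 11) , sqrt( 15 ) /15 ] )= [ - 96.1, - 31*E,-76,  -  44, - 7*sqrt( 10 ),-5, sqrt(15)/15,1/pi, exp( - 1),sqrt( 3)/3, pi,sqrt ( 11 ),sqrt(14 ),  33 * sqrt( 17)/13]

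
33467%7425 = 3767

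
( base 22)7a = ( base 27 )62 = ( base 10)164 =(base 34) 4S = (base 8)244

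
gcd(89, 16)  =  1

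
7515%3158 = 1199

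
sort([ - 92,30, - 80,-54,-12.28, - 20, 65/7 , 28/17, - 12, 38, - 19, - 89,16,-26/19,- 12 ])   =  [ -92  , - 89, - 80, - 54, - 20, - 19 ,-12.28, - 12, -12, - 26/19,  28/17 , 65/7, 16, 30,38 ]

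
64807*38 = 2462666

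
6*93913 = 563478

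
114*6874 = 783636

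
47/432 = 47/432 = 0.11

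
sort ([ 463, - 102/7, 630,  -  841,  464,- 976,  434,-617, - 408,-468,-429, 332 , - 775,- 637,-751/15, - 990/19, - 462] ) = [ - 976, - 841, - 775, - 637, - 617, - 468, - 462, - 429, - 408, - 990/19,-751/15, - 102/7,332, 434,463,  464, 630 ] 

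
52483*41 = 2151803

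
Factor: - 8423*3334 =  - 2^1*1667^1*8423^1=-  28082282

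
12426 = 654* 19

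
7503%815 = 168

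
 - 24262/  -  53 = 457 +41/53 = 457.77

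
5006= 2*2503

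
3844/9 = 427 + 1/9 = 427.11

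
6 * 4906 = 29436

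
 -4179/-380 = 10 +379/380=11.00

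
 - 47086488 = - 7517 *6264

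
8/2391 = 8/2391 = 0.00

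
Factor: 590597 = 7^2*17^1 * 709^1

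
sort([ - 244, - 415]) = [ - 415, - 244]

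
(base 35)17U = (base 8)2734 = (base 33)1cf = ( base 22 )324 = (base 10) 1500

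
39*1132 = 44148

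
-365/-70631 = 365/70631   =  0.01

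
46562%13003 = 7553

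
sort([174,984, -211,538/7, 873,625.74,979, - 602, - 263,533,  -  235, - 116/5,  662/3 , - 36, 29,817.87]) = [-602,- 263, - 235, - 211 , - 36 , - 116/5 , 29,538/7,174,662/3,  533,625.74,817.87, 873, 979, 984]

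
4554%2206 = 142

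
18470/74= 9235/37= 249.59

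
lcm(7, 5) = 35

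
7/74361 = 1/10623 = 0.00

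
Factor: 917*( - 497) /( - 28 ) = 2^( - 2)*7^1*71^1 * 131^1 = 65107/4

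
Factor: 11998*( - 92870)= -1114254260 = -2^2*5^1 * 7^1*37^1 *251^1*857^1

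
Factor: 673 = 673^1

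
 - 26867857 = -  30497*881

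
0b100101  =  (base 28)19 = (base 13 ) 2b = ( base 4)211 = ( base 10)37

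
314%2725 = 314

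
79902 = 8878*9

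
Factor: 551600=2^4*5^2*7^1*197^1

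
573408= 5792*99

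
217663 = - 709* (-307)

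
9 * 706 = 6354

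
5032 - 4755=277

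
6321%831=504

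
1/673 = 1/673 =0.00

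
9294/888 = 1549/148  =  10.47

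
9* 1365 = 12285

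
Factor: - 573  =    -  3^1*191^1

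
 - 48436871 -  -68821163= 20384292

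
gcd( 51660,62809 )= 1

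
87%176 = 87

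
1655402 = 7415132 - 5759730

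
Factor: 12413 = 12413^1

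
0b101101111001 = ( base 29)3e8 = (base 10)2937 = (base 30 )37R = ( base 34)2ID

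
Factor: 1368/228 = 6 = 2^1*3^1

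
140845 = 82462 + 58383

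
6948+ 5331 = 12279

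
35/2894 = 35/2894 = 0.01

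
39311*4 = 157244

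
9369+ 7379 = 16748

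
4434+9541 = 13975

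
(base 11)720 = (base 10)869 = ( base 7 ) 2351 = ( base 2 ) 1101100101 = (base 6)4005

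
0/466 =0 = 0.00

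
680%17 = 0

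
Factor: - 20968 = - 2^3 *2621^1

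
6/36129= 2/12043 =0.00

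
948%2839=948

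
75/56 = 75/56 = 1.34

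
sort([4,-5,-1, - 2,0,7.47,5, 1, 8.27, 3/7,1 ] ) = [-5, - 2, -1, 0,3/7, 1,1,  4,5 , 7.47,8.27 ]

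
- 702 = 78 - 780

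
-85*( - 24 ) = 2040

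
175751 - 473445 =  - 297694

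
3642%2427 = 1215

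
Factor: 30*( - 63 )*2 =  - 2^2 *3^3*5^1*7^1 = - 3780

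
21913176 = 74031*296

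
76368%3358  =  2492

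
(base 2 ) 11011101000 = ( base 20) 488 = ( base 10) 1768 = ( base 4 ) 123220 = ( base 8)3350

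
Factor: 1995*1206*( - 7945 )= - 19115431650=- 2^1*3^3*5^2*7^2*19^1 * 67^1*227^1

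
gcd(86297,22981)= 1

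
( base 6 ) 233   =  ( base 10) 93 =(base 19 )4H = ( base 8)135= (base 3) 10110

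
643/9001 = 643/9001 = 0.07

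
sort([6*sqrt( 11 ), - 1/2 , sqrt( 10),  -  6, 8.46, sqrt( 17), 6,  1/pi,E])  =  [  -  6, - 1/2, 1/pi,E,  sqrt( 10 ),  sqrt(17 ), 6, 8.46, 6*sqrt( 11)]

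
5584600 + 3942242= 9526842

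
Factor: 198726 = 2^1*3^1*11^1*3011^1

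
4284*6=25704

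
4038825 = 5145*785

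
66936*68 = 4551648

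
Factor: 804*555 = 446220 = 2^2*3^2*5^1*37^1*67^1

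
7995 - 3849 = 4146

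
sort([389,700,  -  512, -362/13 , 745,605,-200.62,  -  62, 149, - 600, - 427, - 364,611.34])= [ - 600, - 512,-427,-364,-200.62,-62, - 362/13,149,389,605, 611.34,700,745 ] 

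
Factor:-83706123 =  - 3^1*907^1 * 30763^1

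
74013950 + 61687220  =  135701170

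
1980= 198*10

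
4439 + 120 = 4559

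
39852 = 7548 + 32304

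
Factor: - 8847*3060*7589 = -205448041980 = - 2^2*3^4*5^1 * 17^1*983^1*7589^1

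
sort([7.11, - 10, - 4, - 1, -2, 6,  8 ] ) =[ - 10,- 4, - 2, - 1,6,7.11,8] 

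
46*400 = 18400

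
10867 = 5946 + 4921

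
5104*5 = 25520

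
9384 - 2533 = 6851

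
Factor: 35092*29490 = 1034863080=2^3*3^1*5^1*31^1*283^1*983^1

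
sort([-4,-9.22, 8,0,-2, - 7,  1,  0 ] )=[ - 9.22,-7 ,- 4, - 2,  0,  0,1,8]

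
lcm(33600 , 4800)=33600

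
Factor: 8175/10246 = 2^( - 1)*3^1*5^2*47^(-1) = 75/94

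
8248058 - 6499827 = 1748231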